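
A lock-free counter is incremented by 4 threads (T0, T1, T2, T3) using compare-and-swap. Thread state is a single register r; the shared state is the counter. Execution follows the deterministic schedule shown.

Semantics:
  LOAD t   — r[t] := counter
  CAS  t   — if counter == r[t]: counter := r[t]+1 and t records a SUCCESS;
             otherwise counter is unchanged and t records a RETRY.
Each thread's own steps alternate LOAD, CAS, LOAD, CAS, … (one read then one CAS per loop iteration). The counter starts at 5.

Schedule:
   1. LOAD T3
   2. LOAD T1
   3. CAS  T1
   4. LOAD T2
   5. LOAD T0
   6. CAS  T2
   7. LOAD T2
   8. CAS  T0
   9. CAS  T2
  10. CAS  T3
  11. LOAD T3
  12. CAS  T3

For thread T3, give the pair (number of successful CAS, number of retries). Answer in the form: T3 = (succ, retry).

T3 = (1, 1)

#1 T3 reads 5
#2 T1 reads 5
#3 T1 CAS(5→6) writes; counter now 6
#4 T2 reads 6
#5 T0 reads 6
#6 T2 CAS(6→7) writes; counter now 7
#7 T2 reads 7
#8 T0 CAS(6→7) fails; counter now 7
#9 T2 CAS(7→8) writes; counter now 8
#10 T3 CAS(5→6) fails; counter now 8
#11 T3 reads 8
#12 T3 CAS(8→9) writes; counter now 9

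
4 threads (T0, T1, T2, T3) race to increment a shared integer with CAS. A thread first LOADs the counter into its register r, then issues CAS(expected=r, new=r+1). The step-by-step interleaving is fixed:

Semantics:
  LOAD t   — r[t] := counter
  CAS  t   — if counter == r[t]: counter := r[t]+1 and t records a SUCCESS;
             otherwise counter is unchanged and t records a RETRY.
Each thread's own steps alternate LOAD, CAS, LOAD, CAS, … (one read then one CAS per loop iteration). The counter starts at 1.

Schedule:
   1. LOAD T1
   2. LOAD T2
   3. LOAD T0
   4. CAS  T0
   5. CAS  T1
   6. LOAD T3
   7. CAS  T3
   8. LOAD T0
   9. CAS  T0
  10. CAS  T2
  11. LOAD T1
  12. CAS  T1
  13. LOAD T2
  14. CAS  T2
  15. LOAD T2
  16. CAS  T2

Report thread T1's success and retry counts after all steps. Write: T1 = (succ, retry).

T1 = (1, 1)

[1] T1.load  rd  (counter 1, T1.r 1)
[2] T2.load  rd  (counter 1, T2.r 1)
[3] T0.load  rd  (counter 1, T0.r 1)
[4] T0.cas  hit  (counter 2, T0.r 1)
[5] T1.cas  miss  (counter 2, T1.r 1)
[6] T3.load  rd  (counter 2, T3.r 2)
[7] T3.cas  hit  (counter 3, T3.r 2)
[8] T0.load  rd  (counter 3, T0.r 3)
[9] T0.cas  hit  (counter 4, T0.r 3)
[10] T2.cas  miss  (counter 4, T2.r 1)
[11] T1.load  rd  (counter 4, T1.r 4)
[12] T1.cas  hit  (counter 5, T1.r 4)
[13] T2.load  rd  (counter 5, T2.r 5)
[14] T2.cas  hit  (counter 6, T2.r 5)
[15] T2.load  rd  (counter 6, T2.r 6)
[16] T2.cas  hit  (counter 7, T2.r 6)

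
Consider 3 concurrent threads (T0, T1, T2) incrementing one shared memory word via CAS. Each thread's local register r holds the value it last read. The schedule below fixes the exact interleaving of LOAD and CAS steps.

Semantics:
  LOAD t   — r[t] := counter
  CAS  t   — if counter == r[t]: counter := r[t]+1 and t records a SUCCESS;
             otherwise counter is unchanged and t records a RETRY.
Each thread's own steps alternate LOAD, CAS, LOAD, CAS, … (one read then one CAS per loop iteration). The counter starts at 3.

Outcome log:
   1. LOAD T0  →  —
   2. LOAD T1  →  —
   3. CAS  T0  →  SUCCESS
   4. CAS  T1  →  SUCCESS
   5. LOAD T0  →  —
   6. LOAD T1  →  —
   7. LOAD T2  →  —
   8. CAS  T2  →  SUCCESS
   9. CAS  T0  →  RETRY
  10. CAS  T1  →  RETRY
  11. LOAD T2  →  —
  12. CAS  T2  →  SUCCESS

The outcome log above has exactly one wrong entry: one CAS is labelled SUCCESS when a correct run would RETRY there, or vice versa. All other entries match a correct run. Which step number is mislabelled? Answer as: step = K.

step = 4

Re-executing:
1. LOAD T0 → mem=3 r[T0]=3 [LOAD]
2. LOAD T1 → mem=3 r[T1]=3 [LOAD]
3. CAS T0 → mem=4 r[T0]=3 [OK]
4. CAS T1 → mem=4 r[T1]=3 [RETRY]
5. LOAD T0 → mem=4 r[T0]=4 [LOAD]
6. LOAD T1 → mem=4 r[T1]=4 [LOAD]
7. LOAD T2 → mem=4 r[T2]=4 [LOAD]
8. CAS T2 → mem=5 r[T2]=4 [OK]
9. CAS T0 → mem=5 r[T0]=4 [RETRY]
10. CAS T1 → mem=5 r[T1]=4 [RETRY]
11. LOAD T2 → mem=5 r[T2]=5 [LOAD]
12. CAS T2 → mem=6 r[T2]=5 [OK]
Mismatch at 4.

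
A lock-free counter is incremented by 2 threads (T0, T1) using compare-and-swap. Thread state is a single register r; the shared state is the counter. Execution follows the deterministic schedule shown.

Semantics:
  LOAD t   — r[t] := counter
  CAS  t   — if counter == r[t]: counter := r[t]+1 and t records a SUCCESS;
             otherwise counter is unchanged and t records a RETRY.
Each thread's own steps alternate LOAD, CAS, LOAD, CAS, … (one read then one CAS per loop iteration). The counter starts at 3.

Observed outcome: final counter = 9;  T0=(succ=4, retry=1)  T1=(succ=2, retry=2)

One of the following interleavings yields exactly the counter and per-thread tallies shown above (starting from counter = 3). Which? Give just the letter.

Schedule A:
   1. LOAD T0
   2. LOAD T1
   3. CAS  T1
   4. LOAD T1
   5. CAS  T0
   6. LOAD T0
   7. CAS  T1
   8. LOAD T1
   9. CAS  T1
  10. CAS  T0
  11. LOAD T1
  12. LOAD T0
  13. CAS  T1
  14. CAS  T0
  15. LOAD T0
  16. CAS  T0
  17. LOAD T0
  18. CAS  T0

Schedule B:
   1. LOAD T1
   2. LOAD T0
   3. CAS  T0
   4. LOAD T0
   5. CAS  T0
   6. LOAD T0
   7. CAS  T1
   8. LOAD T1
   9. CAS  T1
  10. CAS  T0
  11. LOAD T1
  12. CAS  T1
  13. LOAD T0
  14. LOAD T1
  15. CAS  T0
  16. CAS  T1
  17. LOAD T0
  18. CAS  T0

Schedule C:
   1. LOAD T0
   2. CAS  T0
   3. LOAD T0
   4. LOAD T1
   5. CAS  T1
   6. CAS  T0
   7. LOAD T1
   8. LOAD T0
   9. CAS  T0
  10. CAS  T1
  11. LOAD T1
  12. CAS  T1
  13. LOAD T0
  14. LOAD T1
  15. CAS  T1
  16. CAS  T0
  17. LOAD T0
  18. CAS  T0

Tracing schedule B:
#1 T1 reads 3
#2 T0 reads 3
#3 T0 CAS(3→4) writes; counter now 4
#4 T0 reads 4
#5 T0 CAS(4→5) writes; counter now 5
#6 T0 reads 5
#7 T1 CAS(3→4) fails; counter now 5
#8 T1 reads 5
#9 T1 CAS(5→6) writes; counter now 6
#10 T0 CAS(5→6) fails; counter now 6
#11 T1 reads 6
#12 T1 CAS(6→7) writes; counter now 7
#13 T0 reads 7
#14 T1 reads 7
#15 T0 CAS(7→8) writes; counter now 8
#16 T1 CAS(7→8) fails; counter now 8
#17 T0 reads 8
#18 T0 CAS(8→9) writes; counter now 9

B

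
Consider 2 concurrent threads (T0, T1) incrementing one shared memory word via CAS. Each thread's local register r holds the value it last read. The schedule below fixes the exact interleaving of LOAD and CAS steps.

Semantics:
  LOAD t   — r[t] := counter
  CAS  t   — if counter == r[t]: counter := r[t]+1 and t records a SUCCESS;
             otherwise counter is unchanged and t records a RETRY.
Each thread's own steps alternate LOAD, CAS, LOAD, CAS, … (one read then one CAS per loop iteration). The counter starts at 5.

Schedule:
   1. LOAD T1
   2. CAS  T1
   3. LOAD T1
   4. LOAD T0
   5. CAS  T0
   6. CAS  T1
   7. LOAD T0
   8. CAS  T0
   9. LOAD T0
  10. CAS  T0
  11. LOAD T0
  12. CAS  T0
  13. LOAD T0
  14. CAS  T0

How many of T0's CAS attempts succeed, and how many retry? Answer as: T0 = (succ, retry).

T0 = (5, 0)

#1 T1 reads 5
#2 T1 CAS(5→6) writes; counter now 6
#3 T1 reads 6
#4 T0 reads 6
#5 T0 CAS(6→7) writes; counter now 7
#6 T1 CAS(6→7) fails; counter now 7
#7 T0 reads 7
#8 T0 CAS(7→8) writes; counter now 8
#9 T0 reads 8
#10 T0 CAS(8→9) writes; counter now 9
#11 T0 reads 9
#12 T0 CAS(9→10) writes; counter now 10
#13 T0 reads 10
#14 T0 CAS(10→11) writes; counter now 11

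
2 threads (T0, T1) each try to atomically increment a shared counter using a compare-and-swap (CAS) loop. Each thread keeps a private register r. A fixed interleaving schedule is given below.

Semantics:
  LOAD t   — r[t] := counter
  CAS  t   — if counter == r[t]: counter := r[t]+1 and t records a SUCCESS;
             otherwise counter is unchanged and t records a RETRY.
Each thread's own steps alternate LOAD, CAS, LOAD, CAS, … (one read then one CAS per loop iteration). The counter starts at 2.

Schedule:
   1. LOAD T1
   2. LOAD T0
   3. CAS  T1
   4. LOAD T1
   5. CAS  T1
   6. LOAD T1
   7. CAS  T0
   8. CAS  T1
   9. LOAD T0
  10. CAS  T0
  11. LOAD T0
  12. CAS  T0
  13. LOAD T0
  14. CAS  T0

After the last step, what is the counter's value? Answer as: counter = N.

T1 LOAD — after: cnt=2, r=2 — load
T0 LOAD — after: cnt=2, r=2 — load
T1 CAS — after: cnt=3, r=2 — ok
T1 LOAD — after: cnt=3, r=3 — load
T1 CAS — after: cnt=4, r=3 — ok
T1 LOAD — after: cnt=4, r=4 — load
T0 CAS — after: cnt=4, r=2 — retry
T1 CAS — after: cnt=5, r=4 — ok
T0 LOAD — after: cnt=5, r=5 — load
T0 CAS — after: cnt=6, r=5 — ok
T0 LOAD — after: cnt=6, r=6 — load
T0 CAS — after: cnt=7, r=6 — ok
T0 LOAD — after: cnt=7, r=7 — load
T0 CAS — after: cnt=8, r=7 — ok

counter = 8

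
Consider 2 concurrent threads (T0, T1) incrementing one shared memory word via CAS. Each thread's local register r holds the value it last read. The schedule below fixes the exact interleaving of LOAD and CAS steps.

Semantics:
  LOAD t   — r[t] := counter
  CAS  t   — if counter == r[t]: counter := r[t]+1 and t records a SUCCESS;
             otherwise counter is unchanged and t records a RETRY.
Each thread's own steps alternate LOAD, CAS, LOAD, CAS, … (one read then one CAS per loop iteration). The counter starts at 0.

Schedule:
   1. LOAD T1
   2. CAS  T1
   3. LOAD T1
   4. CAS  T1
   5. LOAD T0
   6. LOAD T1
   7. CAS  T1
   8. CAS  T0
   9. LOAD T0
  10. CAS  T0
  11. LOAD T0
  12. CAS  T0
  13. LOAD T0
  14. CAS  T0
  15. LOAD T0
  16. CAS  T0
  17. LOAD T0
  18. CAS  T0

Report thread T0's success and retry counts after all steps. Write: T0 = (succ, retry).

T0 = (5, 1)

T1 LOAD — after: cnt=0, r=0 — load
T1 CAS — after: cnt=1, r=0 — ok
T1 LOAD — after: cnt=1, r=1 — load
T1 CAS — after: cnt=2, r=1 — ok
T0 LOAD — after: cnt=2, r=2 — load
T1 LOAD — after: cnt=2, r=2 — load
T1 CAS — after: cnt=3, r=2 — ok
T0 CAS — after: cnt=3, r=2 — retry
T0 LOAD — after: cnt=3, r=3 — load
T0 CAS — after: cnt=4, r=3 — ok
T0 LOAD — after: cnt=4, r=4 — load
T0 CAS — after: cnt=5, r=4 — ok
T0 LOAD — after: cnt=5, r=5 — load
T0 CAS — after: cnt=6, r=5 — ok
T0 LOAD — after: cnt=6, r=6 — load
T0 CAS — after: cnt=7, r=6 — ok
T0 LOAD — after: cnt=7, r=7 — load
T0 CAS — after: cnt=8, r=7 — ok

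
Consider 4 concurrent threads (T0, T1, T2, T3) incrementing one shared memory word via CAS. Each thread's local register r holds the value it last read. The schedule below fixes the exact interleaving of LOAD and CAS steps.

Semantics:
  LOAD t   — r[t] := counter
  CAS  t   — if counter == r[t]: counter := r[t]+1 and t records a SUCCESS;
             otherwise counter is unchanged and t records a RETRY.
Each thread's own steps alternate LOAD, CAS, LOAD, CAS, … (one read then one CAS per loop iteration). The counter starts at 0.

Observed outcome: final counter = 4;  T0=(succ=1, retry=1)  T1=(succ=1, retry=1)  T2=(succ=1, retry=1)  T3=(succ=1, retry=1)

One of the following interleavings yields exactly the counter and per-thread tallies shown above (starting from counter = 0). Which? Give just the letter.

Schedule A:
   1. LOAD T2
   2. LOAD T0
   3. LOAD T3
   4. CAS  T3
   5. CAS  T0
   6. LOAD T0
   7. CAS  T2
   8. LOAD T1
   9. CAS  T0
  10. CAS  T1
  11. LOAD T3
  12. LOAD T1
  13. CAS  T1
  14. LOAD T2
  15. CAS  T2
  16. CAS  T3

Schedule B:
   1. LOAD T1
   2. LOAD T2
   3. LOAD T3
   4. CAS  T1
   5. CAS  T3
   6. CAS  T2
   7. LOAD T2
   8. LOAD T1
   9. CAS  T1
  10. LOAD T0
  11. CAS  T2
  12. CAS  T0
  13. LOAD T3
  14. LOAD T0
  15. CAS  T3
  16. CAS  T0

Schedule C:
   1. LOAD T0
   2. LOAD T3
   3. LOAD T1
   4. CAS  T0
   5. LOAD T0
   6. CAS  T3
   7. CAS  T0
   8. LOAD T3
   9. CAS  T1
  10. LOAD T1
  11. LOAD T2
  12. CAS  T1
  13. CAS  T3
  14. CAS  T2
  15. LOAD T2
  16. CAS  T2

A

Simulating candidate A:
#1 T2 reads 0
#2 T0 reads 0
#3 T3 reads 0
#4 T3 CAS(0→1) writes; counter now 1
#5 T0 CAS(0→1) fails; counter now 1
#6 T0 reads 1
#7 T2 CAS(0→1) fails; counter now 1
#8 T1 reads 1
#9 T0 CAS(1→2) writes; counter now 2
#10 T1 CAS(1→2) fails; counter now 2
#11 T3 reads 2
#12 T1 reads 2
#13 T1 CAS(2→3) writes; counter now 3
#14 T2 reads 3
#15 T2 CAS(3→4) writes; counter now 4
#16 T3 CAS(2→3) fails; counter now 4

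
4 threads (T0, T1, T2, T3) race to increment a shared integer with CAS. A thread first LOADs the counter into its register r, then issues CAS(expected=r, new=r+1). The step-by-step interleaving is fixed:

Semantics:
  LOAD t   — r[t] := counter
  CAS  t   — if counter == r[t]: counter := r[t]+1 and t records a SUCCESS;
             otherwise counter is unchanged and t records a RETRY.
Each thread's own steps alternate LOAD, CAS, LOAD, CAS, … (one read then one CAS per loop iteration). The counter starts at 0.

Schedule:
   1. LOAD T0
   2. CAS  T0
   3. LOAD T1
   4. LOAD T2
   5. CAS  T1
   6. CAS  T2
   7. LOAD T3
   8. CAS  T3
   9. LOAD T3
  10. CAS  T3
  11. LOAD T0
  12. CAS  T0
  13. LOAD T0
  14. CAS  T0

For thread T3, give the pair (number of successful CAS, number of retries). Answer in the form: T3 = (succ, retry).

T3 = (2, 0)

#1 T0 reads 0
#2 T0 CAS(0→1) writes; counter now 1
#3 T1 reads 1
#4 T2 reads 1
#5 T1 CAS(1→2) writes; counter now 2
#6 T2 CAS(1→2) fails; counter now 2
#7 T3 reads 2
#8 T3 CAS(2→3) writes; counter now 3
#9 T3 reads 3
#10 T3 CAS(3→4) writes; counter now 4
#11 T0 reads 4
#12 T0 CAS(4→5) writes; counter now 5
#13 T0 reads 5
#14 T0 CAS(5→6) writes; counter now 6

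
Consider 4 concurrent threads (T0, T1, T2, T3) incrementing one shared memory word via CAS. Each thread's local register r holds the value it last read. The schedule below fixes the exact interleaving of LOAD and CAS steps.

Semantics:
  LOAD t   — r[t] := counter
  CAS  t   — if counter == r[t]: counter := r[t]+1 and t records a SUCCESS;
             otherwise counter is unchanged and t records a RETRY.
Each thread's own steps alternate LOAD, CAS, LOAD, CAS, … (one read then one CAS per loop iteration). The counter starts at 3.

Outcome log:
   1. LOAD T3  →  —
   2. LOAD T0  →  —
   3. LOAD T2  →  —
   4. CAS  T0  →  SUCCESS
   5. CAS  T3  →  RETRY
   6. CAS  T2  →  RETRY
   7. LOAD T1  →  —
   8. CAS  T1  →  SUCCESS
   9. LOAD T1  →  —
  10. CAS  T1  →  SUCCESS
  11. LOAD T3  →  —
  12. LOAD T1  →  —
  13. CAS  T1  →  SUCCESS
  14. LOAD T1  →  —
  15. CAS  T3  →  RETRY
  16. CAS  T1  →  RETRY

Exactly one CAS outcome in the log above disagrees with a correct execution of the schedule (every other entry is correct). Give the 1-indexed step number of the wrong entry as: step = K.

step = 16

Re-executing:
[1] T3.load  rd  (counter 3, T3.r 3)
[2] T0.load  rd  (counter 3, T0.r 3)
[3] T2.load  rd  (counter 3, T2.r 3)
[4] T0.cas  hit  (counter 4, T0.r 3)
[5] T3.cas  miss  (counter 4, T3.r 3)
[6] T2.cas  miss  (counter 4, T2.r 3)
[7] T1.load  rd  (counter 4, T1.r 4)
[8] T1.cas  hit  (counter 5, T1.r 4)
[9] T1.load  rd  (counter 5, T1.r 5)
[10] T1.cas  hit  (counter 6, T1.r 5)
[11] T3.load  rd  (counter 6, T3.r 6)
[12] T1.load  rd  (counter 6, T1.r 6)
[13] T1.cas  hit  (counter 7, T1.r 6)
[14] T1.load  rd  (counter 7, T1.r 7)
[15] T3.cas  miss  (counter 7, T3.r 6)
[16] T1.cas  hit  (counter 8, T1.r 7)
Log disagrees first at step 16.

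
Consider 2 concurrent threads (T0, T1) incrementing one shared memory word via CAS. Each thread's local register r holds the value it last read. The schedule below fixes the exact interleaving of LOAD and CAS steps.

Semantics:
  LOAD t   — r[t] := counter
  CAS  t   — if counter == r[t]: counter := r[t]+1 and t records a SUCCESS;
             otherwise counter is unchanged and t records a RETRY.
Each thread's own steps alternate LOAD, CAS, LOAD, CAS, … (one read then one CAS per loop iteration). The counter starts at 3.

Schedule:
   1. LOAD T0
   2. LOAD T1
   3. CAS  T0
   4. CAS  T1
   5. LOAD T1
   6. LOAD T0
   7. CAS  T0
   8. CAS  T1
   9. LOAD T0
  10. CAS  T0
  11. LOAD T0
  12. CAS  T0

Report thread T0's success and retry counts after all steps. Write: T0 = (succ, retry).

T0 = (4, 0)

#1 T0 reads 3
#2 T1 reads 3
#3 T0 CAS(3→4) writes; counter now 4
#4 T1 CAS(3→4) fails; counter now 4
#5 T1 reads 4
#6 T0 reads 4
#7 T0 CAS(4→5) writes; counter now 5
#8 T1 CAS(4→5) fails; counter now 5
#9 T0 reads 5
#10 T0 CAS(5→6) writes; counter now 6
#11 T0 reads 6
#12 T0 CAS(6→7) writes; counter now 7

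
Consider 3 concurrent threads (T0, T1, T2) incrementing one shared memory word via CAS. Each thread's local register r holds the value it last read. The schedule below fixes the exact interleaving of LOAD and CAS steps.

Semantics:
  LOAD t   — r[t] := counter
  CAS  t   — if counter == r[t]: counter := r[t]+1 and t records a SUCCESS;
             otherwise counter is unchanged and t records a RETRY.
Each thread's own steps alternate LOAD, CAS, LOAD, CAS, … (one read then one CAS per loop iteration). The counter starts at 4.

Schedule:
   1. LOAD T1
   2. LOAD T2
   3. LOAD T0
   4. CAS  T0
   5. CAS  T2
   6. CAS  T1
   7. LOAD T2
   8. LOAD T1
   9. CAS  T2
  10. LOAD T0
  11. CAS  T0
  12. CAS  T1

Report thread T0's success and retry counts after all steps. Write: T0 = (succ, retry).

T0 = (2, 0)

step 1: T1 LOAD ⇒ load; ctr=4 reg=4
step 2: T2 LOAD ⇒ load; ctr=4 reg=4
step 3: T0 LOAD ⇒ load; ctr=4 reg=4
step 4: T0 CAS ⇒ ok; ctr=5 reg=4
step 5: T2 CAS ⇒ retry; ctr=5 reg=4
step 6: T1 CAS ⇒ retry; ctr=5 reg=4
step 7: T2 LOAD ⇒ load; ctr=5 reg=5
step 8: T1 LOAD ⇒ load; ctr=5 reg=5
step 9: T2 CAS ⇒ ok; ctr=6 reg=5
step 10: T0 LOAD ⇒ load; ctr=6 reg=6
step 11: T0 CAS ⇒ ok; ctr=7 reg=6
step 12: T1 CAS ⇒ retry; ctr=7 reg=5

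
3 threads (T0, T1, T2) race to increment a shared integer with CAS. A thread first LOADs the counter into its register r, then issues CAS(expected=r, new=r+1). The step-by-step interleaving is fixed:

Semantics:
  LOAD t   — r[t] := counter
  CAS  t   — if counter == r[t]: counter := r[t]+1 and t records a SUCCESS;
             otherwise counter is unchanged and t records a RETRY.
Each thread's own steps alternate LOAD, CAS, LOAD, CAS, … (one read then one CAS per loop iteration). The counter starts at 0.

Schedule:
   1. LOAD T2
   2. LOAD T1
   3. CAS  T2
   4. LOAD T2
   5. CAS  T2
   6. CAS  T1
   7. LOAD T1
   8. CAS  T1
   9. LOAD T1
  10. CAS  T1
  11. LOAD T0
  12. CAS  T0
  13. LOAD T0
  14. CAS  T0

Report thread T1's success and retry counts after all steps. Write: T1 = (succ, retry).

T1 = (2, 1)

1. LOAD T2 → mem=0 r[T2]=0 [LOAD]
2. LOAD T1 → mem=0 r[T1]=0 [LOAD]
3. CAS T2 → mem=1 r[T2]=0 [OK]
4. LOAD T2 → mem=1 r[T2]=1 [LOAD]
5. CAS T2 → mem=2 r[T2]=1 [OK]
6. CAS T1 → mem=2 r[T1]=0 [RETRY]
7. LOAD T1 → mem=2 r[T1]=2 [LOAD]
8. CAS T1 → mem=3 r[T1]=2 [OK]
9. LOAD T1 → mem=3 r[T1]=3 [LOAD]
10. CAS T1 → mem=4 r[T1]=3 [OK]
11. LOAD T0 → mem=4 r[T0]=4 [LOAD]
12. CAS T0 → mem=5 r[T0]=4 [OK]
13. LOAD T0 → mem=5 r[T0]=5 [LOAD]
14. CAS T0 → mem=6 r[T0]=5 [OK]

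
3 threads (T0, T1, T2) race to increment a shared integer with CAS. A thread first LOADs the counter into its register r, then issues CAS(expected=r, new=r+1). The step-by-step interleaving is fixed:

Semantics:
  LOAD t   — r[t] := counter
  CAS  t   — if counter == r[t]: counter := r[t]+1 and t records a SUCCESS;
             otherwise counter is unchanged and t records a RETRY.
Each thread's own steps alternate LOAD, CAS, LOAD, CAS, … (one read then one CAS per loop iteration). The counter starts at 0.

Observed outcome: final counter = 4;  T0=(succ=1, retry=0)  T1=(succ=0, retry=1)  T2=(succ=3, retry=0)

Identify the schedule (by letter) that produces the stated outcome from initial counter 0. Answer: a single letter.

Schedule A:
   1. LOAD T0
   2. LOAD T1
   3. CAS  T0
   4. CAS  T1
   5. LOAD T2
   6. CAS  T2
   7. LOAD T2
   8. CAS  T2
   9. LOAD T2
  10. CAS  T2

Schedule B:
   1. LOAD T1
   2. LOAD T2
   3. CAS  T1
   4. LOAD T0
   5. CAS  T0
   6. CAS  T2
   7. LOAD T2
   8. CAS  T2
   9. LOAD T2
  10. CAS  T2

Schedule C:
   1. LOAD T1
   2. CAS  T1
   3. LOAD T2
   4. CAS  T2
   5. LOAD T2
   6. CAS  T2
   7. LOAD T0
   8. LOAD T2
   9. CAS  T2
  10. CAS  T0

Run A:
T0 LOAD — after: cnt=0, r=0 — load
T1 LOAD — after: cnt=0, r=0 — load
T0 CAS — after: cnt=1, r=0 — ok
T1 CAS — after: cnt=1, r=0 — retry
T2 LOAD — after: cnt=1, r=1 — load
T2 CAS — after: cnt=2, r=1 — ok
T2 LOAD — after: cnt=2, r=2 — load
T2 CAS — after: cnt=3, r=2 — ok
T2 LOAD — after: cnt=3, r=3 — load
T2 CAS — after: cnt=4, r=3 — ok

A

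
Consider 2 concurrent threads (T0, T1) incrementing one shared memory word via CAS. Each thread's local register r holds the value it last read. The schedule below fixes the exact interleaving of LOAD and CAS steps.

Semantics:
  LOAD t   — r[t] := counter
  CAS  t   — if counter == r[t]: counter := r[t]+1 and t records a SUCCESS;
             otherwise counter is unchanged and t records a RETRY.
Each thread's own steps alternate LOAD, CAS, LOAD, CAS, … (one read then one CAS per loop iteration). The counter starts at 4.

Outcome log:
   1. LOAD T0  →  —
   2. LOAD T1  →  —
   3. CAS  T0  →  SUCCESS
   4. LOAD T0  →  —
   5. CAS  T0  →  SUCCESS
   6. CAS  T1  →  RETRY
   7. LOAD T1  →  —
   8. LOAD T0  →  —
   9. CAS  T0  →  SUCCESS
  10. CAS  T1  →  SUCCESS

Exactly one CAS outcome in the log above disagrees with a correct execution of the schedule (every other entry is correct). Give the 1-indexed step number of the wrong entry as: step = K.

Re-executing:
step 1: T0 LOAD ⇒ load; ctr=4 reg=4
step 2: T1 LOAD ⇒ load; ctr=4 reg=4
step 3: T0 CAS ⇒ ok; ctr=5 reg=4
step 4: T0 LOAD ⇒ load; ctr=5 reg=5
step 5: T0 CAS ⇒ ok; ctr=6 reg=5
step 6: T1 CAS ⇒ retry; ctr=6 reg=4
step 7: T1 LOAD ⇒ load; ctr=6 reg=6
step 8: T0 LOAD ⇒ load; ctr=6 reg=6
step 9: T0 CAS ⇒ ok; ctr=7 reg=6
step 10: T1 CAS ⇒ retry; ctr=7 reg=6
Mismatch at 10.

step = 10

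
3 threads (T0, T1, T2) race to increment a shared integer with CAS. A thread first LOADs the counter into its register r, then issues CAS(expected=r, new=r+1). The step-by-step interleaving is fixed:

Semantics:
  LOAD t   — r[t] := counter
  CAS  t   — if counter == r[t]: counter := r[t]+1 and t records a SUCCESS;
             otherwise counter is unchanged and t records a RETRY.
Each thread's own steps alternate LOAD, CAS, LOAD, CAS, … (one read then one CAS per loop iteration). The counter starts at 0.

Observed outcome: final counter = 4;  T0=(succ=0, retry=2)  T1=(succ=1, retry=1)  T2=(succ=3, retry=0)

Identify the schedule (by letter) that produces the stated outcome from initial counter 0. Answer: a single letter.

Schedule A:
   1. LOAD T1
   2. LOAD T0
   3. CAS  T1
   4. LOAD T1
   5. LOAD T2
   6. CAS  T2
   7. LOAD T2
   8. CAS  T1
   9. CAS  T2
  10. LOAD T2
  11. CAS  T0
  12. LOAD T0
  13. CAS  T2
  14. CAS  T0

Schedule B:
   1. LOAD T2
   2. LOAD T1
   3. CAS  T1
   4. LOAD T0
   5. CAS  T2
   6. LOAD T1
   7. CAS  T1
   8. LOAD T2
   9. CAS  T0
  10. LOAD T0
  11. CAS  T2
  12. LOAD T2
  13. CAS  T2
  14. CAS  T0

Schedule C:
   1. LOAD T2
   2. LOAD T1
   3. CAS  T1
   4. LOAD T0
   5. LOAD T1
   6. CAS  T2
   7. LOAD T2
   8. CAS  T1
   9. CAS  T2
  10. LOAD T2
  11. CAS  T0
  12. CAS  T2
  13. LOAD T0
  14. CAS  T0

Run A:
[1] T1.load  rd  (counter 0, T1.r 0)
[2] T0.load  rd  (counter 0, T0.r 0)
[3] T1.cas  hit  (counter 1, T1.r 0)
[4] T1.load  rd  (counter 1, T1.r 1)
[5] T2.load  rd  (counter 1, T2.r 1)
[6] T2.cas  hit  (counter 2, T2.r 1)
[7] T2.load  rd  (counter 2, T2.r 2)
[8] T1.cas  miss  (counter 2, T1.r 1)
[9] T2.cas  hit  (counter 3, T2.r 2)
[10] T2.load  rd  (counter 3, T2.r 3)
[11] T0.cas  miss  (counter 3, T0.r 0)
[12] T0.load  rd  (counter 3, T0.r 3)
[13] T2.cas  hit  (counter 4, T2.r 3)
[14] T0.cas  miss  (counter 4, T0.r 3)

A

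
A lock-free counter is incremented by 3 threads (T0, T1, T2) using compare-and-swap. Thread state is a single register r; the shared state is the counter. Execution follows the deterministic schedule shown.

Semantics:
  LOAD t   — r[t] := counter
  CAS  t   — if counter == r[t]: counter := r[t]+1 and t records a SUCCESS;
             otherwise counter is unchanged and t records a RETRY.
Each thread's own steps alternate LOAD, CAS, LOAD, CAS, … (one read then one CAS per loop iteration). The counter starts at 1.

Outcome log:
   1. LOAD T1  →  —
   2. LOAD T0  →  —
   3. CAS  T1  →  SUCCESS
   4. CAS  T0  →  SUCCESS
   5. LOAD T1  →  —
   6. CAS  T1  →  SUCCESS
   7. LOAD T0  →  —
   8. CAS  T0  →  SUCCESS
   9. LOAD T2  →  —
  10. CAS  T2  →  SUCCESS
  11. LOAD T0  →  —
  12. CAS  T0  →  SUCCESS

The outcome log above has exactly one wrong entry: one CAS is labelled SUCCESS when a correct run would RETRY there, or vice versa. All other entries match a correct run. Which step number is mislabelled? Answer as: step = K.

Re-executing:
T1 LOAD — after: cnt=1, r=1 — load
T0 LOAD — after: cnt=1, r=1 — load
T1 CAS — after: cnt=2, r=1 — ok
T0 CAS — after: cnt=2, r=1 — retry
T1 LOAD — after: cnt=2, r=2 — load
T1 CAS — after: cnt=3, r=2 — ok
T0 LOAD — after: cnt=3, r=3 — load
T0 CAS — after: cnt=4, r=3 — ok
T2 LOAD — after: cnt=4, r=4 — load
T2 CAS — after: cnt=5, r=4 — ok
T0 LOAD — after: cnt=5, r=5 — load
T0 CAS — after: cnt=6, r=5 — ok
Flip is step 4.

step = 4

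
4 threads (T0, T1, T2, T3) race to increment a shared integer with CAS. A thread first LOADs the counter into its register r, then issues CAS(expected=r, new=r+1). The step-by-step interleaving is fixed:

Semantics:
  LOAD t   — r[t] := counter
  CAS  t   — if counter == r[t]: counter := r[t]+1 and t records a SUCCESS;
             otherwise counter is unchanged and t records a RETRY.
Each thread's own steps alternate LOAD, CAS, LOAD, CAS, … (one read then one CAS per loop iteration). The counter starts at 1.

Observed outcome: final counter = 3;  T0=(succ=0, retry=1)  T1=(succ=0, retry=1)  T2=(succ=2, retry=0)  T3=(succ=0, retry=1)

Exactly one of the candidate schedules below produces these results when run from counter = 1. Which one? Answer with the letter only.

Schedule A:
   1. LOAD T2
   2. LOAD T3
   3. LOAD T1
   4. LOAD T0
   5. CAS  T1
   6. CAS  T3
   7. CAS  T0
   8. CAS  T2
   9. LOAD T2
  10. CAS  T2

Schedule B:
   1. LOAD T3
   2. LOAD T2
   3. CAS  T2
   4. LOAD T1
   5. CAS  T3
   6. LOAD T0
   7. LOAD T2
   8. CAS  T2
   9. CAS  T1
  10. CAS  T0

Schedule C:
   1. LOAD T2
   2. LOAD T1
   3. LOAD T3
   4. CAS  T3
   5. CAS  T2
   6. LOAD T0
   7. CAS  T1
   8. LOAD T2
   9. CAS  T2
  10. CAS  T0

B

Run B:
T3 LOAD — after: cnt=1, r=1 — load
T2 LOAD — after: cnt=1, r=1 — load
T2 CAS — after: cnt=2, r=1 — ok
T1 LOAD — after: cnt=2, r=2 — load
T3 CAS — after: cnt=2, r=1 — retry
T0 LOAD — after: cnt=2, r=2 — load
T2 LOAD — after: cnt=2, r=2 — load
T2 CAS — after: cnt=3, r=2 — ok
T1 CAS — after: cnt=3, r=2 — retry
T0 CAS — after: cnt=3, r=2 — retry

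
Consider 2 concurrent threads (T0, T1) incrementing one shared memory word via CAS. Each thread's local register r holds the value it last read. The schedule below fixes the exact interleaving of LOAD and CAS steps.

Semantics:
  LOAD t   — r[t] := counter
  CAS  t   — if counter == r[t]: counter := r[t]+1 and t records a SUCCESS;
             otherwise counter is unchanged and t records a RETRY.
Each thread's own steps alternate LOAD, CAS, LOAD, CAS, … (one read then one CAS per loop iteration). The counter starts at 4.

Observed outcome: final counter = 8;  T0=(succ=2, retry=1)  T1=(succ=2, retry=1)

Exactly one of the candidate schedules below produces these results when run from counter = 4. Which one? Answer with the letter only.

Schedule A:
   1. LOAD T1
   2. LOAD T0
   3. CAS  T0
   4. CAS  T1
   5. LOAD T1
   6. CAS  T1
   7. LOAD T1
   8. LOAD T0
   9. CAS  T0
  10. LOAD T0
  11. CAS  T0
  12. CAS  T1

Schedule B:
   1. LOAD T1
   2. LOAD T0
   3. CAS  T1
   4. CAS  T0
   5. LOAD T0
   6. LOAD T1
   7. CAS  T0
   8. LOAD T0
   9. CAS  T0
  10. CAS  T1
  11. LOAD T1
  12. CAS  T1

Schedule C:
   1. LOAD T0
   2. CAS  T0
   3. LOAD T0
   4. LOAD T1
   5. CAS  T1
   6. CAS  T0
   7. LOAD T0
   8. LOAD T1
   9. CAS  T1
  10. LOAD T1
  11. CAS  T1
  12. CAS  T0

B

Run B:
   1) LOAD T1:  M=4  r_T1=4
   2) LOAD T0:  M=4  r_T0=4
   3) CAS  T1:  M=5  r_T1=4 ✓
   4) CAS  T0:  M=5  r_T0=4 ✗
   5) LOAD T0:  M=5  r_T0=5
   6) LOAD T1:  M=5  r_T1=5
   7) CAS  T0:  M=6  r_T0=5 ✓
   8) LOAD T0:  M=6  r_T0=6
   9) CAS  T0:  M=7  r_T0=6 ✓
  10) CAS  T1:  M=7  r_T1=5 ✗
  11) LOAD T1:  M=7  r_T1=7
  12) CAS  T1:  M=8  r_T1=7 ✓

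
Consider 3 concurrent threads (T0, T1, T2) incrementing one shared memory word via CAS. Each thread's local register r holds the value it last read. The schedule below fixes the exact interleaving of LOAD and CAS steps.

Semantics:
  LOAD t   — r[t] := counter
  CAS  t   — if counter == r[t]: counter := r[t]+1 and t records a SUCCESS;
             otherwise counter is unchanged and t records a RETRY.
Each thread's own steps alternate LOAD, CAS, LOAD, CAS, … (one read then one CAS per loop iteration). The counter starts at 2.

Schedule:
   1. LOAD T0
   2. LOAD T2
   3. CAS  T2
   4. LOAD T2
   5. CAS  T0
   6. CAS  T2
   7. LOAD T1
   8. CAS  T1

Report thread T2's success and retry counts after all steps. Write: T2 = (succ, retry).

T0 LOAD — after: cnt=2, r=2 — load
T2 LOAD — after: cnt=2, r=2 — load
T2 CAS — after: cnt=3, r=2 — ok
T2 LOAD — after: cnt=3, r=3 — load
T0 CAS — after: cnt=3, r=2 — retry
T2 CAS — after: cnt=4, r=3 — ok
T1 LOAD — after: cnt=4, r=4 — load
T1 CAS — after: cnt=5, r=4 — ok

T2 = (2, 0)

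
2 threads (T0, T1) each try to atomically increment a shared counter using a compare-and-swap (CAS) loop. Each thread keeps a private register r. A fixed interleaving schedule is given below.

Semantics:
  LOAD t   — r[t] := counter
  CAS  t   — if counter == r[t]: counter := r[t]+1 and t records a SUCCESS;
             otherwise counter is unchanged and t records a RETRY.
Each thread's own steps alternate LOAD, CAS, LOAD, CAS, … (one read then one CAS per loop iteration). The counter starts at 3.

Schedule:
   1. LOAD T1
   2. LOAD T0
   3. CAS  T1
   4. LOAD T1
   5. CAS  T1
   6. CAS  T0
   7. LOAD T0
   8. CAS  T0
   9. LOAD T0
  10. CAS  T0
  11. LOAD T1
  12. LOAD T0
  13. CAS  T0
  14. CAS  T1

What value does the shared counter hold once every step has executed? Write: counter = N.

counter = 8

1. LOAD T1 → mem=3 r[T1]=3 [LOAD]
2. LOAD T0 → mem=3 r[T0]=3 [LOAD]
3. CAS T1 → mem=4 r[T1]=3 [OK]
4. LOAD T1 → mem=4 r[T1]=4 [LOAD]
5. CAS T1 → mem=5 r[T1]=4 [OK]
6. CAS T0 → mem=5 r[T0]=3 [RETRY]
7. LOAD T0 → mem=5 r[T0]=5 [LOAD]
8. CAS T0 → mem=6 r[T0]=5 [OK]
9. LOAD T0 → mem=6 r[T0]=6 [LOAD]
10. CAS T0 → mem=7 r[T0]=6 [OK]
11. LOAD T1 → mem=7 r[T1]=7 [LOAD]
12. LOAD T0 → mem=7 r[T0]=7 [LOAD]
13. CAS T0 → mem=8 r[T0]=7 [OK]
14. CAS T1 → mem=8 r[T1]=7 [RETRY]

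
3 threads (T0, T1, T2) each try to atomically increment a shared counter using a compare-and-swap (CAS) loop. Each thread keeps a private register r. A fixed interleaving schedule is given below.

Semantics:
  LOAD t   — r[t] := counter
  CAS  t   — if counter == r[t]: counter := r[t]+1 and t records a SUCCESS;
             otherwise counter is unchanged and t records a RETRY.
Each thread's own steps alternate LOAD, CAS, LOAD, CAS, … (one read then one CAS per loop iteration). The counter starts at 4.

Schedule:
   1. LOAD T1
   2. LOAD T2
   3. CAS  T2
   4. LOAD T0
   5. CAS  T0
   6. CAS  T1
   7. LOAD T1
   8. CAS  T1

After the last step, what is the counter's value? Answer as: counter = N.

counter = 7

T1 LOAD — after: cnt=4, r=4 — load
T2 LOAD — after: cnt=4, r=4 — load
T2 CAS — after: cnt=5, r=4 — ok
T0 LOAD — after: cnt=5, r=5 — load
T0 CAS — after: cnt=6, r=5 — ok
T1 CAS — after: cnt=6, r=4 — retry
T1 LOAD — after: cnt=6, r=6 — load
T1 CAS — after: cnt=7, r=6 — ok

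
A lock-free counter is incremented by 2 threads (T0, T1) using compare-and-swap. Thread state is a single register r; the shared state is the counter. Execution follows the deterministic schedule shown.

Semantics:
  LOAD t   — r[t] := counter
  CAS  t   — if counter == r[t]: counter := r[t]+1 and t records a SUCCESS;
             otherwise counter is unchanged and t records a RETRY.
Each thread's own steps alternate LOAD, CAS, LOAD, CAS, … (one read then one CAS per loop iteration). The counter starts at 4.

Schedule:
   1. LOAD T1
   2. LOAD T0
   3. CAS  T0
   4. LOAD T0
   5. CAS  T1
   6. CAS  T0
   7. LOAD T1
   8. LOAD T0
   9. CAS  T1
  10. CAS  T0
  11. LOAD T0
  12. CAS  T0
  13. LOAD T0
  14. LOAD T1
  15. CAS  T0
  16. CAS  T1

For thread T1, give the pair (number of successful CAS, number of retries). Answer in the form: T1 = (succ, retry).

T1 = (1, 2)

#1 T1 reads 4
#2 T0 reads 4
#3 T0 CAS(4→5) writes; counter now 5
#4 T0 reads 5
#5 T1 CAS(4→5) fails; counter now 5
#6 T0 CAS(5→6) writes; counter now 6
#7 T1 reads 6
#8 T0 reads 6
#9 T1 CAS(6→7) writes; counter now 7
#10 T0 CAS(6→7) fails; counter now 7
#11 T0 reads 7
#12 T0 CAS(7→8) writes; counter now 8
#13 T0 reads 8
#14 T1 reads 8
#15 T0 CAS(8→9) writes; counter now 9
#16 T1 CAS(8→9) fails; counter now 9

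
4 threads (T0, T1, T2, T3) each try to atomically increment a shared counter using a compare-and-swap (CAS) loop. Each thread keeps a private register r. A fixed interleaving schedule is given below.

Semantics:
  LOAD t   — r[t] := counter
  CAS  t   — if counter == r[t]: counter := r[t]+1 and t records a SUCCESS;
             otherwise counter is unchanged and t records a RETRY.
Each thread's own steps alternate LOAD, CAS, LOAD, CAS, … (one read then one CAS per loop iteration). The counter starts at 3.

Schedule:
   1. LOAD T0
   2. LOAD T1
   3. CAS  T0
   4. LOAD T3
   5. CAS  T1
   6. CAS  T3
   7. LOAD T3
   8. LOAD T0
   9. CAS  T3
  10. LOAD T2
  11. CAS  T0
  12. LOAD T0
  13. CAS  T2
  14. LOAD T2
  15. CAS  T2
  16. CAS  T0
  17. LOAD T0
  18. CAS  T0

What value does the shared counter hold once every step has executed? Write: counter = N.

counter = 9

step 1: T0 LOAD ⇒ load; ctr=3 reg=3
step 2: T1 LOAD ⇒ load; ctr=3 reg=3
step 3: T0 CAS ⇒ ok; ctr=4 reg=3
step 4: T3 LOAD ⇒ load; ctr=4 reg=4
step 5: T1 CAS ⇒ retry; ctr=4 reg=3
step 6: T3 CAS ⇒ ok; ctr=5 reg=4
step 7: T3 LOAD ⇒ load; ctr=5 reg=5
step 8: T0 LOAD ⇒ load; ctr=5 reg=5
step 9: T3 CAS ⇒ ok; ctr=6 reg=5
step 10: T2 LOAD ⇒ load; ctr=6 reg=6
step 11: T0 CAS ⇒ retry; ctr=6 reg=5
step 12: T0 LOAD ⇒ load; ctr=6 reg=6
step 13: T2 CAS ⇒ ok; ctr=7 reg=6
step 14: T2 LOAD ⇒ load; ctr=7 reg=7
step 15: T2 CAS ⇒ ok; ctr=8 reg=7
step 16: T0 CAS ⇒ retry; ctr=8 reg=6
step 17: T0 LOAD ⇒ load; ctr=8 reg=8
step 18: T0 CAS ⇒ ok; ctr=9 reg=8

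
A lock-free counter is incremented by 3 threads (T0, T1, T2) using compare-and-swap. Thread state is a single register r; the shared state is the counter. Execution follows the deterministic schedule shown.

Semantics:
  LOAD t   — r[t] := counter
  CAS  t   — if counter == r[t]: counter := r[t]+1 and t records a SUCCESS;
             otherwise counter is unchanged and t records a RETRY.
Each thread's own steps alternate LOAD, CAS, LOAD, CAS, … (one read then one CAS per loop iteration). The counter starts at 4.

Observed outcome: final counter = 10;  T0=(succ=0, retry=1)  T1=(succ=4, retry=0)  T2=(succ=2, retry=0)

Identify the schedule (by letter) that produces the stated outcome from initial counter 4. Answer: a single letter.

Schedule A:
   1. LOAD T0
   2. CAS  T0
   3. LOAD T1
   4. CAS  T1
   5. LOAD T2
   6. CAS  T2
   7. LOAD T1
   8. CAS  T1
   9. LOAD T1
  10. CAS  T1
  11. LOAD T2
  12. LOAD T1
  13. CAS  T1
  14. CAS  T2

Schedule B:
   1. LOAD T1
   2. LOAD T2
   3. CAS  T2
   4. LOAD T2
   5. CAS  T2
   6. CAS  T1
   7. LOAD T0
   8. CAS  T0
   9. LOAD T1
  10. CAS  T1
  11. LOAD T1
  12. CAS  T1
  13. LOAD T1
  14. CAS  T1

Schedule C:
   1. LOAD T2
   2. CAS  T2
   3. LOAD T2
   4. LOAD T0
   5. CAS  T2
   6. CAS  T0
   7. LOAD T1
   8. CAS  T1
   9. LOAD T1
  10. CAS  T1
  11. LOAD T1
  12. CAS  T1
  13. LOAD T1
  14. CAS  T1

Tracing schedule C:
1. LOAD T2 → mem=4 r[T2]=4 [LOAD]
2. CAS T2 → mem=5 r[T2]=4 [OK]
3. LOAD T2 → mem=5 r[T2]=5 [LOAD]
4. LOAD T0 → mem=5 r[T0]=5 [LOAD]
5. CAS T2 → mem=6 r[T2]=5 [OK]
6. CAS T0 → mem=6 r[T0]=5 [RETRY]
7. LOAD T1 → mem=6 r[T1]=6 [LOAD]
8. CAS T1 → mem=7 r[T1]=6 [OK]
9. LOAD T1 → mem=7 r[T1]=7 [LOAD]
10. CAS T1 → mem=8 r[T1]=7 [OK]
11. LOAD T1 → mem=8 r[T1]=8 [LOAD]
12. CAS T1 → mem=9 r[T1]=8 [OK]
13. LOAD T1 → mem=9 r[T1]=9 [LOAD]
14. CAS T1 → mem=10 r[T1]=9 [OK]

C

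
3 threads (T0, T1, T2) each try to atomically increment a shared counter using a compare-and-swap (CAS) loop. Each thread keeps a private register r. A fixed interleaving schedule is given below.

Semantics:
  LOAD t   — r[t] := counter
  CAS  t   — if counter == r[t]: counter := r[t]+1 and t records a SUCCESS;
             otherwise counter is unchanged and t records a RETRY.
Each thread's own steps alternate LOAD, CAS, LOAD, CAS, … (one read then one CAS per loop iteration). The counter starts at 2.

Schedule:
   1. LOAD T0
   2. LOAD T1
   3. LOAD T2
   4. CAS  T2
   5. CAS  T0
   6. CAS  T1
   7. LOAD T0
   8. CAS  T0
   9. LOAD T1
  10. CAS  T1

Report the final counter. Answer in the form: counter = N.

[1] T0.load  rd  (counter 2, T0.r 2)
[2] T1.load  rd  (counter 2, T1.r 2)
[3] T2.load  rd  (counter 2, T2.r 2)
[4] T2.cas  hit  (counter 3, T2.r 2)
[5] T0.cas  miss  (counter 3, T0.r 2)
[6] T1.cas  miss  (counter 3, T1.r 2)
[7] T0.load  rd  (counter 3, T0.r 3)
[8] T0.cas  hit  (counter 4, T0.r 3)
[9] T1.load  rd  (counter 4, T1.r 4)
[10] T1.cas  hit  (counter 5, T1.r 4)

counter = 5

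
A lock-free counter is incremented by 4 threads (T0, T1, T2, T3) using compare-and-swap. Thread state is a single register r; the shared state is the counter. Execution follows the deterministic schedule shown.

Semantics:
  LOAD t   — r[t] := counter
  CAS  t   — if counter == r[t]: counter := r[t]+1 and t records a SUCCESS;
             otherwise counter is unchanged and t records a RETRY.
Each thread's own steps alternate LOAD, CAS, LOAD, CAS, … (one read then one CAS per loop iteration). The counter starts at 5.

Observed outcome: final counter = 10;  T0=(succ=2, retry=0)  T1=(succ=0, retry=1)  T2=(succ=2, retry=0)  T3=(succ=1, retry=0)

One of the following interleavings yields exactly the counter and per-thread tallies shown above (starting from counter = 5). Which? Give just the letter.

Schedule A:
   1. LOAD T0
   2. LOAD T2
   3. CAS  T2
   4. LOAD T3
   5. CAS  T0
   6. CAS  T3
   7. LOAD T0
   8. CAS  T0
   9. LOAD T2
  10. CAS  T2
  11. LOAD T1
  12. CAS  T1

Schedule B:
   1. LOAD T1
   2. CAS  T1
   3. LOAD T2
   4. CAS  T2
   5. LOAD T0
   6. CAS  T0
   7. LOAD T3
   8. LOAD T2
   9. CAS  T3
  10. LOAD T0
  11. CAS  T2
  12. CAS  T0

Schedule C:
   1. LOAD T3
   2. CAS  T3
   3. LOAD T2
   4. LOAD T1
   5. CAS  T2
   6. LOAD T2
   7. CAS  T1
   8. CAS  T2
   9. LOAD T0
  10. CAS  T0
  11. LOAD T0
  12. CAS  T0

Tracing schedule C:
   1) LOAD T3:  M=5  r_T3=5
   2) CAS  T3:  M=6  r_T3=5 ✓
   3) LOAD T2:  M=6  r_T2=6
   4) LOAD T1:  M=6  r_T1=6
   5) CAS  T2:  M=7  r_T2=6 ✓
   6) LOAD T2:  M=7  r_T2=7
   7) CAS  T1:  M=7  r_T1=6 ✗
   8) CAS  T2:  M=8  r_T2=7 ✓
   9) LOAD T0:  M=8  r_T0=8
  10) CAS  T0:  M=9  r_T0=8 ✓
  11) LOAD T0:  M=9  r_T0=9
  12) CAS  T0:  M=10  r_T0=9 ✓

C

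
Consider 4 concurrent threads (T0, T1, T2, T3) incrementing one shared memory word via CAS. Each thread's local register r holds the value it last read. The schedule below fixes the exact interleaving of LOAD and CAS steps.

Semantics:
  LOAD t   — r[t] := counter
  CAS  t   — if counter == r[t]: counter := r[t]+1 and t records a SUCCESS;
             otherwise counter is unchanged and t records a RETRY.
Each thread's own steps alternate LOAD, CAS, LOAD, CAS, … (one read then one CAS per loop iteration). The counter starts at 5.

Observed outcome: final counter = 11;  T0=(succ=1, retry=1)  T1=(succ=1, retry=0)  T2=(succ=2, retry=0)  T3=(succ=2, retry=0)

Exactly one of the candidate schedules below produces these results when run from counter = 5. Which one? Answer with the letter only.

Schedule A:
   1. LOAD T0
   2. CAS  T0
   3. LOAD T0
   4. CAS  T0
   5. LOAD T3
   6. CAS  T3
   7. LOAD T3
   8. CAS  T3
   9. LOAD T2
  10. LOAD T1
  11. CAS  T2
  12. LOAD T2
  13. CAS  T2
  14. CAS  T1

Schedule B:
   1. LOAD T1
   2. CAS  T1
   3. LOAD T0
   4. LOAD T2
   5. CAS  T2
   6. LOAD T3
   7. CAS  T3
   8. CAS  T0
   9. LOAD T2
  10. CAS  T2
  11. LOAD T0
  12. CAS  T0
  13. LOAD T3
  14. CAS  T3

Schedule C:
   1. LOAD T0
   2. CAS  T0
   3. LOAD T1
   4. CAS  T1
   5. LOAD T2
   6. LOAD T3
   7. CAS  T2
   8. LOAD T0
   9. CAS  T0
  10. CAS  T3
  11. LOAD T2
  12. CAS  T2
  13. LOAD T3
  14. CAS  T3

B

Run B:
T1 LOAD — after: cnt=5, r=5 — load
T1 CAS — after: cnt=6, r=5 — ok
T0 LOAD — after: cnt=6, r=6 — load
T2 LOAD — after: cnt=6, r=6 — load
T2 CAS — after: cnt=7, r=6 — ok
T3 LOAD — after: cnt=7, r=7 — load
T3 CAS — after: cnt=8, r=7 — ok
T0 CAS — after: cnt=8, r=6 — retry
T2 LOAD — after: cnt=8, r=8 — load
T2 CAS — after: cnt=9, r=8 — ok
T0 LOAD — after: cnt=9, r=9 — load
T0 CAS — after: cnt=10, r=9 — ok
T3 LOAD — after: cnt=10, r=10 — load
T3 CAS — after: cnt=11, r=10 — ok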